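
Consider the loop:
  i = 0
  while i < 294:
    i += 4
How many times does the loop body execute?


Starting at i = 0, each iteration adds 4.
Iterations until i >= 294:
  Iteration 1: i = 0 -> i = 4
  Iteration 2: i = 4 -> i = 8
  Iteration 3: i = 8 -> i = 12
  Iteration 4: i = 12 -> i = 16
  Iteration 5: i = 16 -> i = 20
  Iteration 6: i = 20 -> i = 24
  Iteration 7: i = 24 -> i = 28
  Iteration 8: i = 28 -> i = 32
  ... continuing ...
Total iterations = ceil(294/4) = 74


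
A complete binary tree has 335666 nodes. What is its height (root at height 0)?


In a complete binary tree, level k holds nodes 2^k .. 2^(k+1)-1 (1-indexed).
Height = floor(log2(n)) = floor(log2(335666)) = 18
Check: 2^18 = 262144 <= 335666 < 524288 = 2^19


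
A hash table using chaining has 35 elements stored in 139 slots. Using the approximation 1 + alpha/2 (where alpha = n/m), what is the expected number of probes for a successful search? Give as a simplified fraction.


Load factor alpha = n/m = 35/139
Expected probes = 1 + alpha/2 = 1 + 35/(2*139)
= 1 + 35/278
= 278/278 + 35/278
= 313/278


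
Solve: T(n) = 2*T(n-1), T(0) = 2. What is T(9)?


Unrolling:
T(9) = 2*T(8) = 2^2*T(7) = ... = 2^9*T(0)
= 2^9 * 2
= 512 * 2 = 1024


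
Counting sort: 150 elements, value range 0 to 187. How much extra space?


n = 150 (output array)
k = 188 (count array for 188 distinct values)
Extra space = 150 + 188 = 338


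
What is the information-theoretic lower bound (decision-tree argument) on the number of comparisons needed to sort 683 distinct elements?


A binary decision tree of height h has at most 2^h leaves and needs at least n! of them, so h >= ceil(log2(n!)).
683! is far too large to multiply out, so use Stirling's series:
  ln(n!) ~ n ln n - n + (1/2) ln(2 pi n) + 1/(12n)  (error below 1/(360 n^3), negligible here)
  ln(683) = 6.5264949
  n ln n = 683 * 6.5264949 = 4457.5960
  (1/2) ln(2 pi * 683) = (1/2) ln(4291.4156) = 4.1822
  1/(12*683) = 0.0001
  ln(683!) ~ 4457.5960 - 683 + 4.1822 + 0.0001 = 3778.7783
Convert to base 2: log2(683!) = 3778.7783 / ln 2 = 3778.7783 / 0.69314718 = 5451.6247
ceil(5451.6247) = 5452


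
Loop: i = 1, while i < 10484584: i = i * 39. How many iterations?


i multiplies by 39 each step:
i = 1 -> 39 -> 1521 -> 59319 -> 2313441 -> 90224199 (stop)
Iterations = ceil(log_39(10484584)) = 5


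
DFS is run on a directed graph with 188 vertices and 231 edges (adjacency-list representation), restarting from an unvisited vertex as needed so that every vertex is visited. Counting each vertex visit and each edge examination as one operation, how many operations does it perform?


A full DFS traversal processes each vertex exactly once (push/pop on stack).
Each directed edge is examined once.
V = 188, E = 231
V + E = 419


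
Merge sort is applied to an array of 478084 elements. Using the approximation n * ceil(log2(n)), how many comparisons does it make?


Merge sort divides the array into halves recursively.
Number of levels = ceil(log2(478084)) = 19
At each level, approximately n = 478084 comparisons are needed for merging.
Total comparisons ~ n * ceil(log2(n)) = 478084 * 19 = 9083596


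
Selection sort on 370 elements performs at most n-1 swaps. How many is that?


Each of the 369 passes places one element in its final position.
Pass 1: swap minimum into position 0
Pass 2: swap minimum of remaining into position 1
...
Pass 369: last two elements, one swap
Maximum swaps = 370 - 1 = 369


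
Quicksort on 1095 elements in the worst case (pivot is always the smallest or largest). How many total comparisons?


In the worst case, each partition step picks the worst pivot:
  Partition 1: 1094 comparisons (n-1 elements to compare)
  Partition 2: 1093 comparisons
  Partition 3: 1092 comparisons
  Partition 4: 1091 comparisons
  Partition 5: 1090 comparisons
  ...
  Last partition: 0 comparisons
Total = (n-1) + (n-2) + ... + 1 + 0 = n*(n-1)/2
= 1095*1094/2 = 598965


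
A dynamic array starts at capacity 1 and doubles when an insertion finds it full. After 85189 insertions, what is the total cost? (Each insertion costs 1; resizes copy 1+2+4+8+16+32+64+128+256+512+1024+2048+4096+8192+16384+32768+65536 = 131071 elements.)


Insertion cost: 85189 (one per element)
Resizes occur just before inserting elements 2, 3, 5, 9, ...
Elements copied at each resize: 1 + 2 + 4 + 8 + 16 + 32 + 64 + 128 + 256 + 512 + 1024 + 2048 + 4096 + 8192 + 16384 + 32768 + 65536
Sum of copies = 131071 (geometric series: 2^k - 1)
Total = 85189 + 131071 = 216260


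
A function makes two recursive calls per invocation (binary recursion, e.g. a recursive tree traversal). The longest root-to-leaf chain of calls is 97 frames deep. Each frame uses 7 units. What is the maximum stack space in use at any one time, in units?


Binary recursion: the two calls run one after the other, so only one root-to-leaf chain of frames is on the stack at a time.
Maximum depth (longest chain) = 97 frames
Each frame = 7 units
Max stack space = 97 * 7 = 679


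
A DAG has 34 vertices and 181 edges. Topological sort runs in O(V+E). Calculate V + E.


V = 34 (vertex processing)
E = 181 (edge processing)
V + E = 34 + 181 = 215


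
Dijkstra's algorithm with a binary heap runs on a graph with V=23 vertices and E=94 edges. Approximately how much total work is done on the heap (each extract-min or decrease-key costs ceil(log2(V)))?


Dijkstra with a binary heap: each vertex is extracted once, each edge may relax once.
Each heap operation costs O(log V).
V + E = 23 + 94 = 117
ceil(log2(23)) = 5 (since 2^4 = 16 < 23 <= 32 = 2^5)
Total heap work = (V+E) * ceil(log2(V)) = 117 * 5 = 585


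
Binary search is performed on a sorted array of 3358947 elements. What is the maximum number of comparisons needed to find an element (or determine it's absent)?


Binary search halves the search space each comparison:
  Step 1: search space = 3358947 -> 1679473
  Step 2: search space = 1679473 -> 839736
  Step 3: search space = 839736 -> 419868
  Step 4: search space = 419868 -> 209934
  Step 5: search space = 209934 -> 104967
  Step 6: search space = 104967 -> 52483
  Step 7: search space = 52483 -> 26241
  Step 8: search space = 26241 -> 13120
  Step 9: search space = 13120 -> 6560
  Step 10: search space = 6560 -> 3280
  Step 11: search space = 3280 -> 1640
  Step 12: search space = 1640 -> 820
  Step 13: search space = 820 -> 410
  Step 14: search space = 410 -> 205
  Step 15: search space = 205 -> 102
  Step 16: search space = 102 -> 51
  Step 17: search space = 51 -> 25
  Step 18: search space = 25 -> 12
  Step 19: search space = 12 -> 6
  Step 20: search space = 6 -> 3
  Step 21: search space = 3 -> 1
  Step 22: search space = 1 (final check)
Maximum comparisons = floor(log2(3358947)) + 1 = 21 + 1 = 22


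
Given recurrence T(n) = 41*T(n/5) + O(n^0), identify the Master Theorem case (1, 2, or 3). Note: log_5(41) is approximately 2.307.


Master Theorem parameters: a=41, b=5, c=0
log_b(a) = 2.307
Compare b^c with a: 5^0 = 1 < 41, so c < log_b(a).
Comparing c=0 vs log_b(a)=2.307:
0 < 2.307 => Case 1
Result: T(n) = O(n^(log_5 41)) ~ O(n^2.307)
Master Theorem case = 1


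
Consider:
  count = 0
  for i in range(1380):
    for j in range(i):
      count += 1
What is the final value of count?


For each i, the inner loop runs i times:
  i=0: inner runs 0 times
  i=1: inner runs 1 time
  i=2: inner runs 2 times
  i=3: inner runs 3 times
  i=4: inner runs 4 times
  i=5: inner runs 5 times
  i=6: inner runs 6 times
  i=7: inner runs 7 times
  ...
Total = 0 + 1 + 2 + ... + 1379 = 1380*(1380-1)/2 = 951510


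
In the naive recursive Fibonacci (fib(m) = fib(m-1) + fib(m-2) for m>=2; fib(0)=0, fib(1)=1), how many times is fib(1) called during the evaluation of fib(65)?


Let N(m) = number of times fib(m) is called while evaluating fib(65).
N(65) = 1 (the initial call).
N(64) = 1 (only fib(65) calls it).
For 1 <= m <= 63: fib(m) is called by fib(m+1) and fib(m+2), so
  N(m) = N(m+1) + N(m+2).
fib(0) is called only by fib(2), so N(0) = N(2).
Walk down from m=65:
  N(65)=1, N(64)=1, N(63)=2, N(62)=3, N(61)=5, N(60)=8, N(59)=13, N(58)=21, N(57)=34, N(56)=55, N(55)=89, N(54)=144, N(53)=233, N(52)=377, N(51)=610, N(50)=987, N(49)=1597, N(48)=2584, N(47)=4181, N(46)=6765, N(45)=10946, N(44)=17711, N(43)=28657, N(42)=46368, N(41)=75025, N(40)=121393, N(39)=196418, N(38)=317811, N(37)=514229, N(36)=832040, N(35)=1346269, N(34)=2178309, N(33)=3524578, N(32)=5702887, N(31)=9227465, N(30)=14930352, N(29)=24157817, N(28)=39088169, N(27)=63245986, N(26)=102334155, N(25)=165580141, N(24)=267914296, N(23)=433494437, N(22)=701408733, N(21)=1134903170, N(20)=1836311903, N(19)=2971215073, N(18)=4807526976, N(17)=7778742049, N(16)=12586269025, N(15)=20365011074, N(14)=32951280099, N(13)=53316291173, N(12)=86267571272, N(11)=139583862445, N(10)=225851433717, N(9)=365435296162, N(8)=591286729879, N(7)=956722026041, N(6)=1548008755920, N(5)=2504730781961, N(4)=4052739537881, N(3)=6557470319842, N(2)=10610209857723, N(1)=17167680177565
N(1) = 17167680177565


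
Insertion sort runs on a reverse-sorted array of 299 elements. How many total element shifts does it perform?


Sum of shifts = 1 + 2 + 3 + ... + 298
= 299 * 298 / 2
= 89102 / 2
= 44551


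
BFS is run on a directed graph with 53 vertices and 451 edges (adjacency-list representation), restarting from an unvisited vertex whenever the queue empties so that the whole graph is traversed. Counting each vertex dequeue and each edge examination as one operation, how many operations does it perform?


A full BFS traversal dequeues each vertex exactly once and examines each directed edge exactly once.
V = 53 (vertex processing cost)
E = 451 (edge examination cost)
Total operations proportional to V + E = 53 + 451 = 504


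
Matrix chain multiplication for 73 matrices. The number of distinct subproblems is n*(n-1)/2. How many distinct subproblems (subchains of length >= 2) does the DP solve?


Subproblems are indexed by (i, j) where i < j.
Number of such pairs = n*(n-1)/2
= 73 * 72 / 2
= 2628


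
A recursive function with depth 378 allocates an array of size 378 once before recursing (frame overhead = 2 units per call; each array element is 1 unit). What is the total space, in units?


Array allocation: 378 units (allocated once)
Stack frames: 378 deep * 2 per frame = 756 units
Total = 378 + 756 = 1134


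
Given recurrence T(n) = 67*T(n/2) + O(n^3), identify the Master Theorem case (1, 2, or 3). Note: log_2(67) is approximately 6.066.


Master Theorem parameters: a=67, b=2, c=3
log_b(a) = 6.066
Compare b^c with a: 2^3 = 8 < 67, so c < log_b(a).
Comparing c=3 vs log_b(a)=6.066:
3 < 6.066 => Case 1
Result: T(n) = O(n^(log_2 67)) ~ O(n^6.066)
Master Theorem case = 1


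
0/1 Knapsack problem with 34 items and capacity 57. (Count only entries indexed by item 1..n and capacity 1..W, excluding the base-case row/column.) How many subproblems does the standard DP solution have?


The DP table is indexed by (item, capacity).
Rows: 34 items
Columns: 57 capacity values (1 to W)
Total subproblems = 34 * 57 = 1938


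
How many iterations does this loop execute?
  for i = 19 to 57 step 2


The loop variable i takes values starting at 19 and increments by 2 each iteration.
Sequence: i = 19, 21, 23, 25, 27, 29, 31, 33, 35, ...
The upper bound 57 is inclusive, so the count is floor((last - first) / step) + 1:
floor((57 - 19) / 2) + 1 = floor(38/2) + 1 = 19 + 1 = 20


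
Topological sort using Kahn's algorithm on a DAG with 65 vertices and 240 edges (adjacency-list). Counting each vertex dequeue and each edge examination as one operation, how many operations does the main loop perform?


Kahn's algorithm:
  1. Compute in-degrees: O(V + E)
  2. Process queue: each vertex dequeued once (O(V))
     each edge examined once (O(E))
Total = V + E = 65 + 240 = 305


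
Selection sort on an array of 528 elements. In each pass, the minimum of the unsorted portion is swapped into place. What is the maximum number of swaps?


Selection sort performs one swap per pass:
  Pass 1: find min in positions 0 to 527, swap with position 0
  Pass 2: find min in positions 1 to 527, swap with position 1
  Pass 3: find min in positions 2 to 527, swap with position 2
  Pass 4: find min in positions 3 to 527, swap with position 3
  Pass 5: find min in positions 4 to 527, swap with position 4
  ... (522 more passes)
Total passes (and swaps) = n - 1 = 528 - 1 = 527


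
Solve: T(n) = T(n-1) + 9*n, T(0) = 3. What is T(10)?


Expanding the recurrence:
T(10) = T(9) + 9*10
       = T(8) + 9*9 + 9*10
       ...
       = T(0) + 9*(1 + 2 + ... + 10)
       = 3 + 9 * 10*11/2
       = 3 + 9 * 55
       = 3 + 495 = 498


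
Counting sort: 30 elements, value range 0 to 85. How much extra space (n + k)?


n = 30 (output array)
k = 86 (count array for 86 distinct values)
Extra space = 30 + 86 = 116


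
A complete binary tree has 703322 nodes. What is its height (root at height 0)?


In a complete binary tree, level k holds nodes 2^k .. 2^(k+1)-1 (1-indexed).
Height = floor(log2(n)) = floor(log2(703322)) = 19
Check: 2^19 = 524288 <= 703322 < 1048576 = 2^20


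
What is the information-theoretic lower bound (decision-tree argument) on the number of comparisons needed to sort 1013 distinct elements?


A binary decision tree of height h has at most 2^h leaves and needs at least n! of them, so h >= ceil(log2(n!)).
1013! is far too large to multiply out, so use Stirling's series:
  ln(n!) ~ n ln n - n + (1/2) ln(2 pi n) + 1/(12n)  (error below 1/(360 n^3), negligible here)
  ln(1013) = 6.9206715
  n ln n = 1013 * 6.9206715 = 7010.6402
  (1/2) ln(2 pi * 1013) = (1/2) ln(6364.8667) = 4.3793
  1/(12*1013) = 0.0001
  ln(1013!) ~ 7010.6402 - 1013 + 4.3793 + 0.0001 = 6002.0196
Convert to base 2: log2(1013!) = 6002.0196 / ln 2 = 6002.0196 / 0.69314718 = 8659.0839
ceil(8659.0839) = 8660


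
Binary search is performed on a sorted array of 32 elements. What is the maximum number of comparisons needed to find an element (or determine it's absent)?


Binary search halves the search space each comparison:
  Step 1: search space = 32 -> 16
  Step 2: search space = 16 -> 8
  Step 3: search space = 8 -> 4
  Step 4: search space = 4 -> 2
  Step 5: search space = 2 -> 1
  Step 6: search space = 1 (final check)
Maximum comparisons = floor(log2(32)) + 1 = 5 + 1 = 6


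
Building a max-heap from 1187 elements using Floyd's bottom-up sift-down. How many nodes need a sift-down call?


In a heap of 1187 elements (0-indexed array):
  Last element index: 1186
  Parent of last element: floor((1186 - 1) / 2) = 592
  Internal nodes: indices 0 to 592
  Count = floor(1187/2) = 593


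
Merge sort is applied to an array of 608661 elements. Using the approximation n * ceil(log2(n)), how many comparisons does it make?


Merge sort divides the array into halves recursively.
Number of levels = ceil(log2(608661)) = 20
At each level, approximately n = 608661 comparisons are needed for merging.
Total comparisons ~ n * ceil(log2(n)) = 608661 * 20 = 12173220


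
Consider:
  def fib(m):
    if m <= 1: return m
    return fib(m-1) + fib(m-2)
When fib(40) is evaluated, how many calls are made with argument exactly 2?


Let N(m) = number of times fib(m) is called while evaluating fib(40).
N(40) = 1 (the initial call).
N(39) = 1 (only fib(40) calls it).
For 1 <= m <= 38: fib(m) is called by fib(m+1) and fib(m+2), so
  N(m) = N(m+1) + N(m+2).
fib(0) is called only by fib(2), so N(0) = N(2).
Walk down from m=40:
  N(40)=1, N(39)=1, N(38)=2, N(37)=3, N(36)=5, N(35)=8, N(34)=13, N(33)=21, N(32)=34, N(31)=55, N(30)=89, N(29)=144, N(28)=233, N(27)=377, N(26)=610, N(25)=987, N(24)=1597, N(23)=2584, N(22)=4181, N(21)=6765, N(20)=10946, N(19)=17711, N(18)=28657, N(17)=46368, N(16)=75025, N(15)=121393, N(14)=196418, N(13)=317811, N(12)=514229, N(11)=832040, N(10)=1346269, N(9)=2178309, N(8)=3524578, N(7)=5702887, N(6)=9227465, N(5)=14930352, N(4)=24157817, N(3)=39088169, N(2)=63245986
N(2) = 63245986


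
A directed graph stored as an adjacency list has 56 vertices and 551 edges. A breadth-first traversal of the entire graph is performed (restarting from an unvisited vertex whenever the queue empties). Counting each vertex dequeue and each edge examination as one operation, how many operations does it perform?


A full BFS traversal dequeues each vertex once and examines each edge once.
Vertex visits: 56
Edge visits: 551
V + E = 56 + 551 = 607


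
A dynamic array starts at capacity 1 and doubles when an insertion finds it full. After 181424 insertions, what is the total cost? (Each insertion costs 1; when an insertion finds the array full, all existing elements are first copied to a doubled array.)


Insertion cost: 181424 (one per element)
Resizes occur just before inserting elements 2, 3, 5, 9, ...
Elements copied at each resize: 1 + 2 + 4 + 8 + 16 + 32 + 64 + 128 + 256 + 512 + 1024 + 2048 + 4096 + 8192 + 16384 + 32768 + 65536 + 131072
Sum of copies = 262143 (geometric series: 2^k - 1)
Total = 181424 + 262143 = 443567


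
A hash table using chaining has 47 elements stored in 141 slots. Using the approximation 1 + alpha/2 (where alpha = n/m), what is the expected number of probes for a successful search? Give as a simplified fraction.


Load factor alpha = n/m = 47/141
Expected probes = 1 + alpha/2 = 1 + 47/(2*141)
= 1 + 47/282
= 282/282 + 47/282
= 329/282
Simplify: 7/6


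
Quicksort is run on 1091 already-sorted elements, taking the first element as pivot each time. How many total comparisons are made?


Sum of comparisons per partition:
1090 + 1089 + ... + 1 + 0
= 1091 * (1091 - 1) / 2
= 1091 * 1090 / 2
= 594595


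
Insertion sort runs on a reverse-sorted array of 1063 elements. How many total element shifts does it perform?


Sum of shifts = 1 + 2 + 3 + ... + 1062
= 1063 * 1062 / 2
= 1128906 / 2
= 564453


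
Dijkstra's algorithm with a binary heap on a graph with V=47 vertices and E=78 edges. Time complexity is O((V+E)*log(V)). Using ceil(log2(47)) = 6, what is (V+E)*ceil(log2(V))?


Dijkstra with a binary heap: each vertex is extracted once, each edge may relax once.
Each heap operation costs O(log V).
V + E = 47 + 78 = 125
ceil(log2(47)) = 6 (since 2^5 = 32 < 47 <= 64 = 2^6)
Total heap work = (V+E) * ceil(log2(V)) = 125 * 6 = 750


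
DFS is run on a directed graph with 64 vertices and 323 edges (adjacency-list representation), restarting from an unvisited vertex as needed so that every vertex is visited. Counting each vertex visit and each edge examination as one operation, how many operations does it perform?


A full DFS traversal processes each vertex exactly once (push/pop on stack).
Each directed edge is examined once.
V = 64, E = 323
V + E = 387


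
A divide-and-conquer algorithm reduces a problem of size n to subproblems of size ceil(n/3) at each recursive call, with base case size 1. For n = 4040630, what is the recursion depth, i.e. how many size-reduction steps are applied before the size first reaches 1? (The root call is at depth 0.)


Each step divides the size by 3 (rounding up); after k steps the size is ceil(n/3^k), which equals 1 exactly when 3^k >= n.
So the depth is the smallest k with 3^k >= 4040630, i.e. ceil(log_3(4040630)).
3^13 = 1594323 < 4040630 <= 4782969 = 3^14
Recursion depth = 14


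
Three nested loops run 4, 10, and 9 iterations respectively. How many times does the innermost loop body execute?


Loop 1 (outermost): 4 iterations
Loop 2 (middle): 10 iterations per outer
Loop 3 (innermost): 9 iterations per middle
Total = 4 * 10 * 9 = 360


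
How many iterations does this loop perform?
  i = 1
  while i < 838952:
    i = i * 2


The loop variable doubles each iteration:
i = 1 -> 2 -> 4 -> 8 -> 16 -> 32 -> 64 -> 128 -> 256 -> 512 -> 1024 -> 2048 -> 4096 -> 8192 -> 16384 -> 32768 -> 65536 -> 131072 -> 262144 -> 524288 -> 1048576 (stop, 1048576 >= 838952)
Number of doublings = ceil(log2(838952)) = 20


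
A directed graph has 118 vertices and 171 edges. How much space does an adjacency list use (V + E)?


Adjacency list: one list head per vertex + one entry per edge
Vertex heads: 118
Edge entries: 171
Total = 118 + 171 = 289


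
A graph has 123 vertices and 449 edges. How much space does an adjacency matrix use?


Adjacency matrix: V x V grid of entries
Space = V^2 = 123^2 = 123 * 123 = 15129


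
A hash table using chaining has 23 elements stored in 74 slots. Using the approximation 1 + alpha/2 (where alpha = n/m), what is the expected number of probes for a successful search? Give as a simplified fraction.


Load factor alpha = n/m = 23/74
Expected probes = 1 + alpha/2 = 1 + 23/(2*74)
= 1 + 23/148
= 148/148 + 23/148
= 171/148


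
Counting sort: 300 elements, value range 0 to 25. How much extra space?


n = 300 (output array)
k = 26 (count array for 26 distinct values)
Extra space = 300 + 26 = 326


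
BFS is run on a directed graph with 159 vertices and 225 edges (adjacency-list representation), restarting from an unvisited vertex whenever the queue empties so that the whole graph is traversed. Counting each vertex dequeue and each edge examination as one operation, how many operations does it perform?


A full BFS traversal dequeues each vertex exactly once and examines each directed edge exactly once.
V = 159 (vertex processing cost)
E = 225 (edge examination cost)
Total operations proportional to V + E = 159 + 225 = 384


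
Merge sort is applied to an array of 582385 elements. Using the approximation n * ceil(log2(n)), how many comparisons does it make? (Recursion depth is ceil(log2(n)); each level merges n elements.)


Merge sort divides the array into halves recursively.
Number of levels = ceil(log2(582385)) = 20
At each level, approximately n = 582385 comparisons are needed for merging.
Total comparisons ~ n * ceil(log2(n)) = 582385 * 20 = 11647700


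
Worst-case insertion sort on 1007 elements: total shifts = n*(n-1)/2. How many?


Sum of shifts = 1 + 2 + 3 + ... + 1006
= 1007 * 1006 / 2
= 1013042 / 2
= 506521


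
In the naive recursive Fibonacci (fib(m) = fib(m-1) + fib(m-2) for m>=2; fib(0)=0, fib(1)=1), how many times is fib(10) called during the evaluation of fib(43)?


Let N(m) = number of times fib(m) is called while evaluating fib(43).
N(43) = 1 (the initial call).
N(42) = 1 (only fib(43) calls it).
For 1 <= m <= 41: fib(m) is called by fib(m+1) and fib(m+2), so
  N(m) = N(m+1) + N(m+2).
fib(0) is called only by fib(2), so N(0) = N(2).
Walk down from m=43:
  N(43)=1, N(42)=1, N(41)=2, N(40)=3, N(39)=5, N(38)=8, N(37)=13, N(36)=21, N(35)=34, N(34)=55, N(33)=89, N(32)=144, N(31)=233, N(30)=377, N(29)=610, N(28)=987, N(27)=1597, N(26)=2584, N(25)=4181, N(24)=6765, N(23)=10946, N(22)=17711, N(21)=28657, N(20)=46368, N(19)=75025, N(18)=121393, N(17)=196418, N(16)=317811, N(15)=514229, N(14)=832040, N(13)=1346269, N(12)=2178309, N(11)=3524578, N(10)=5702887
N(10) = 5702887


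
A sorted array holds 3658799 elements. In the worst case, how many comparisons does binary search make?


Halving sequence: 3658799 -> 1829399 -> 914699 -> 457349 -> 228674 -> 114337 -> 57168 -> 28584 -> 14292 -> 7146 -> 3573 -> 1786 -> 893 -> 446 -> 223 -> 111 -> 55 -> 27 -> 13 -> 6 -> 3 -> 1
Number of halvings = 21
Max comparisons = 21 + 1 = 22


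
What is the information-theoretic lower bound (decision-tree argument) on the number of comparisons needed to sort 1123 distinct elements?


A binary decision tree of height h has at most 2^h leaves and needs at least n! of them, so h >= ceil(log2(n!)).
1123! is far too large to multiply out, so use Stirling's series:
  ln(n!) ~ n ln n - n + (1/2) ln(2 pi n) + 1/(12n)  (error below 1/(360 n^3), negligible here)
  ln(1123) = 7.0237590
  n ln n = 1123 * 7.0237590 = 7887.6814
  (1/2) ln(2 pi * 1123) = (1/2) ln(7056.0171) = 4.4308
  1/(12*1123) = 0.0001
  ln(1123!) ~ 7887.6814 - 1123 + 4.4308 + 0.0001 = 6769.1123
Convert to base 2: log2(1123!) = 6769.1123 / ln 2 = 6769.1123 / 0.69314718 = 9765.7648
ceil(9765.7648) = 9766


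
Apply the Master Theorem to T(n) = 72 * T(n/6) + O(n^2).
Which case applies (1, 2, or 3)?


The Master Theorem: T(n) = a*T(n/b) + O(n^c)
  a = 72, b = 6, c = 2
log_b(a) = log_6(72) ~ 2.387
Compare b^c with a: 6^2 = 36 < 72, so c < log_b(a).
Since c < log_b(a), Case 1 applies.
T(n) = O(n^(log_6 72)) ~ O(n^2.387)
Master Theorem case = 1


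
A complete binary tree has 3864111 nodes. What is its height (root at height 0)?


In a complete binary tree, level k holds nodes 2^k .. 2^(k+1)-1 (1-indexed).
Height = floor(log2(n)) = floor(log2(3864111)) = 21
Check: 2^21 = 2097152 <= 3864111 < 4194304 = 2^22


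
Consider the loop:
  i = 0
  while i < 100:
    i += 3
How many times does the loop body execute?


Starting at i = 0, each iteration adds 3.
Iterations until i >= 100:
  Iteration 1: i = 0 -> i = 3
  Iteration 2: i = 3 -> i = 6
  Iteration 3: i = 6 -> i = 9
  Iteration 4: i = 9 -> i = 12
  Iteration 5: i = 12 -> i = 15
  Iteration 6: i = 15 -> i = 18
  Iteration 7: i = 18 -> i = 21
  Iteration 8: i = 21 -> i = 24
  ... continuing ...
Total iterations = ceil(100/3) = 34


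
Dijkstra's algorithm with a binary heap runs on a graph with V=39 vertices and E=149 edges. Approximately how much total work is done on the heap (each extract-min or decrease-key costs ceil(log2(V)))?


Dijkstra with a binary heap: each vertex is extracted once, each edge may relax once.
Each heap operation costs O(log V).
V + E = 39 + 149 = 188
ceil(log2(39)) = 6 (since 2^5 = 32 < 39 <= 64 = 2^6)
Total heap work = (V+E) * ceil(log2(V)) = 188 * 6 = 1128


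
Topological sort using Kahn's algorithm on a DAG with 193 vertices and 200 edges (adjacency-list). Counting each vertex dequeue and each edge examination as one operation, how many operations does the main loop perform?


Kahn's algorithm:
  1. Compute in-degrees: O(V + E)
  2. Process queue: each vertex dequeued once (O(V))
     each edge examined once (O(E))
Total = V + E = 193 + 200 = 393


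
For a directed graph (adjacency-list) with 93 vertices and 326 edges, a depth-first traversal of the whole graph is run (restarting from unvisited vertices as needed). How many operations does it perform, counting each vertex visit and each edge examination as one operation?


A full DFS traversal visits each vertex once and examines each edge once.
V = 93
E = 326
Sum = 93 + 326 = 419


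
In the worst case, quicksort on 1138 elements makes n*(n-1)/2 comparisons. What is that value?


Sum of comparisons per partition:
1137 + 1136 + ... + 1 + 0
= 1138 * (1138 - 1) / 2
= 1138 * 1137 / 2
= 646953


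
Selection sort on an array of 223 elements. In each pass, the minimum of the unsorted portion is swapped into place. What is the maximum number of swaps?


Selection sort performs one swap per pass:
  Pass 1: find min in positions 0 to 222, swap with position 0
  Pass 2: find min in positions 1 to 222, swap with position 1
  Pass 3: find min in positions 2 to 222, swap with position 2
  Pass 4: find min in positions 3 to 222, swap with position 3
  Pass 5: find min in positions 4 to 222, swap with position 4
  ... (217 more passes)
Total passes (and swaps) = n - 1 = 223 - 1 = 222


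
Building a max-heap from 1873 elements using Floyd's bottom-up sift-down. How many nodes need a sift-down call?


In a heap of 1873 elements (0-indexed array):
  Last element index: 1872
  Parent of last element: floor((1872 - 1) / 2) = 935
  Internal nodes: indices 0 to 935
  Count = floor(1873/2) = 936


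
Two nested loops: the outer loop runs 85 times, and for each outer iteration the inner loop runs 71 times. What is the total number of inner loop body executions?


Outer loop: 85 iterations
Inner loop: 71 iterations per outer iteration
Total = 85 * 71 = 6035


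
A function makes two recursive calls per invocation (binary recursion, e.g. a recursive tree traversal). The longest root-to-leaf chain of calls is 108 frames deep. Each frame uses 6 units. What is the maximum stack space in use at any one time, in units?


Binary recursion: the two calls run one after the other, so only one root-to-leaf chain of frames is on the stack at a time.
Maximum depth (longest chain) = 108 frames
Each frame = 6 units
Max stack space = 108 * 6 = 648


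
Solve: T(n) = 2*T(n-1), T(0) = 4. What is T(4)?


Unrolling:
T(4) = 2*T(3) = 2^2*T(2) = ... = 2^4*T(0)
= 2^4 * 4
= 16 * 4 = 64


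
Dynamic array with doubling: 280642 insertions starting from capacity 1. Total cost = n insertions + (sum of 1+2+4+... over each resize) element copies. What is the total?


n = 280642
Insertion costs: 280642
Resizes copy 1, 2, 4, ... up to the largest power of 2 that is <= n-1 = 280641, i.e. 262144.
Copy costs = 1 + 2 + 4 + 8 + 16 + 32 + 64 + 128 + 256 + 512 + 1024 + 2048 + 4096 + 8192 + 16384 + 32768 + 65536 + 131072 + 262144 = 524287
Total = 280642 + 524287 = 804929


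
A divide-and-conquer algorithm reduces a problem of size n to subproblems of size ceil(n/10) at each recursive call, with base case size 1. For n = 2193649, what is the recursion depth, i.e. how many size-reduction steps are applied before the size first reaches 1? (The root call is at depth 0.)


Each step divides the size by 10 (rounding up); after k steps the size is ceil(n/10^k), which equals 1 exactly when 10^k >= n.
So the depth is the smallest k with 10^k >= 2193649, i.e. ceil(log_10(2193649)).
10^6 = 1000000 < 2193649 <= 10000000 = 10^7
Recursion depth = 7


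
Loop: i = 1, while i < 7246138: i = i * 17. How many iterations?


i multiplies by 17 each step:
i = 1 -> 17 -> 289 -> 4913 -> 83521 -> 1419857 -> 24137569 (stop)
Iterations = ceil(log_17(7246138)) = 6


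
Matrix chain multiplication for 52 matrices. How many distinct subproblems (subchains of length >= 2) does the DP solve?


Subproblems are indexed by (i, j) where i < j.
Number of such pairs = n*(n-1)/2
= 52 * 51 / 2
= 1326


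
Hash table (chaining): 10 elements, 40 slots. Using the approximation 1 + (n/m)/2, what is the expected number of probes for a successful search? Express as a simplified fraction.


Computing expected probes:
alpha = 10/40
= 1 + alpha/2
= 1 + 10/(2*40)
= (2*40 + 10) / (2*40)
= 90/80 = 9/8


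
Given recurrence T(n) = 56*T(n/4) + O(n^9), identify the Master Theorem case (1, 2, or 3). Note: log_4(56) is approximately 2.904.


Master Theorem parameters: a=56, b=4, c=9
log_b(a) = 2.904
Compare b^c with a: 4^9 = 262144 > 56, so c > log_b(a).
Comparing c=9 vs log_b(a)=2.904:
9 > 2.904 => Case 3
Result: T(n) = O(n^9)
Master Theorem case = 3


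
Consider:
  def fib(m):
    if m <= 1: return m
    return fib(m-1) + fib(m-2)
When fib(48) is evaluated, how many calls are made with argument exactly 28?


Let N(m) = number of times fib(m) is called while evaluating fib(48).
N(48) = 1 (the initial call).
N(47) = 1 (only fib(48) calls it).
For 1 <= m <= 46: fib(m) is called by fib(m+1) and fib(m+2), so
  N(m) = N(m+1) + N(m+2).
fib(0) is called only by fib(2), so N(0) = N(2).
Walk down from m=48:
  N(48)=1, N(47)=1, N(46)=2, N(45)=3, N(44)=5, N(43)=8, N(42)=13, N(41)=21, N(40)=34, N(39)=55, N(38)=89, N(37)=144, N(36)=233, N(35)=377, N(34)=610, N(33)=987, N(32)=1597, N(31)=2584, N(30)=4181, N(29)=6765, N(28)=10946
N(28) = 10946


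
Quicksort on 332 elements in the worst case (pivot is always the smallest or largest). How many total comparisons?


In the worst case, each partition step picks the worst pivot:
  Partition 1: 331 comparisons (n-1 elements to compare)
  Partition 2: 330 comparisons
  Partition 3: 329 comparisons
  Partition 4: 328 comparisons
  Partition 5: 327 comparisons
  ...
  Last partition: 0 comparisons
Total = (n-1) + (n-2) + ... + 1 + 0 = n*(n-1)/2
= 332*331/2 = 54946


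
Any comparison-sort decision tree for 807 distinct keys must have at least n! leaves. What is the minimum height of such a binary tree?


A binary decision tree of height h has at most 2^h leaves and needs at least n! of them, so h >= ceil(log2(n!)).
807! is far too large to multiply out, so use Stirling's series:
  ln(n!) ~ n ln n - n + (1/2) ln(2 pi n) + 1/(12n)  (error below 1/(360 n^3), negligible here)
  ln(807) = 6.6933237
  n ln n = 807 * 6.6933237 = 5401.5122
  (1/2) ln(2 pi * 807) = (1/2) ln(5070.5305) = 4.2656
  1/(12*807) = 0.0001
  ln(807!) ~ 5401.5122 - 807 + 4.2656 + 0.0001 = 4598.7779
Convert to base 2: log2(807!) = 4598.7779 / ln 2 = 4598.7779 / 0.69314718 = 6634.6341
ceil(6634.6341) = 6635


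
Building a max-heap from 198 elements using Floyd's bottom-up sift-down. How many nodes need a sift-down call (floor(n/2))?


In a heap of 198 elements (0-indexed array):
  Last element index: 197
  Parent of last element: floor((197 - 1) / 2) = 98
  Internal nodes: indices 0 to 98
  Count = floor(198/2) = 99


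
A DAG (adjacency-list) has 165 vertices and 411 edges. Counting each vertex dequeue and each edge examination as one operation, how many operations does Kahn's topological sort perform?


V = 165 (vertex processing)
E = 411 (edge processing)
V + E = 165 + 411 = 576


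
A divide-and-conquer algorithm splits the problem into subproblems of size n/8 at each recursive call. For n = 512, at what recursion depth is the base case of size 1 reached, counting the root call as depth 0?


At each depth, the problem size is divided by 8:
  Depth 0: problem size = 512
  Depth 1: problem size = 64
  Depth 2: problem size = 8
  Depth 3: problem size = 1 (base case)
The base case is reached at depth log_8(512) = 3 (the tree has 4 levels counting depth 0, but the depth asked for is 3).
Recursion depth = 3


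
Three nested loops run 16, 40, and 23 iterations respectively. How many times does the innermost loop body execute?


Loop 1 (outermost): 16 iterations
Loop 2 (middle): 40 iterations per outer
Loop 3 (innermost): 23 iterations per middle
Total = 16 * 40 * 23 = 14720


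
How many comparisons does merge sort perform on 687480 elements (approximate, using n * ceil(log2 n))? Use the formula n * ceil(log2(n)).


Recursion depth: ceil(log2(687480)) = 20
Each recursion level merges n = 687480 elements
Total = 687480 * 20 = 13749600


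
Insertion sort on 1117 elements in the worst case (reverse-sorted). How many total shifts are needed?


In the worst case (reverse-sorted), each element shifts past all previous:
  Element 1: 1 shifts
  Element 2: 2 shifts
  Element 3: 3 shifts
  Element 4: 4 shifts
  Element 5: 5 shifts
  ...
  Element 1116: 1116 shifts
Total = 1 + 2 + ... + 1116
= 1117*(1117-1)/2 = 623286


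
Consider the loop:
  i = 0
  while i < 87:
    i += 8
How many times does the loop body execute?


Starting at i = 0, each iteration adds 8.
Iterations until i >= 87:
  Iteration 1: i = 0 -> i = 8
  Iteration 2: i = 8 -> i = 16
  Iteration 3: i = 16 -> i = 24
  Iteration 4: i = 24 -> i = 32
  Iteration 5: i = 32 -> i = 40
  Iteration 6: i = 40 -> i = 48
  Iteration 7: i = 48 -> i = 56
  Iteration 8: i = 56 -> i = 64
  ... continuing ...
Total iterations = ceil(87/8) = 11


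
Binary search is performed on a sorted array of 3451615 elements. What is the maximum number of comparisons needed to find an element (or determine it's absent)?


Binary search halves the search space each comparison:
  Step 1: search space = 3451615 -> 1725807
  Step 2: search space = 1725807 -> 862903
  Step 3: search space = 862903 -> 431451
  Step 4: search space = 431451 -> 215725
  Step 5: search space = 215725 -> 107862
  Step 6: search space = 107862 -> 53931
  Step 7: search space = 53931 -> 26965
  Step 8: search space = 26965 -> 13482
  Step 9: search space = 13482 -> 6741
  Step 10: search space = 6741 -> 3370
  Step 11: search space = 3370 -> 1685
  Step 12: search space = 1685 -> 842
  Step 13: search space = 842 -> 421
  Step 14: search space = 421 -> 210
  Step 15: search space = 210 -> 105
  Step 16: search space = 105 -> 52
  Step 17: search space = 52 -> 26
  Step 18: search space = 26 -> 13
  Step 19: search space = 13 -> 6
  Step 20: search space = 6 -> 3
  Step 21: search space = 3 -> 1
  Step 22: search space = 1 (final check)
Maximum comparisons = floor(log2(3451615)) + 1 = 21 + 1 = 22


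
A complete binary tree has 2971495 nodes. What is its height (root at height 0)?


In a complete binary tree, level k holds nodes 2^k .. 2^(k+1)-1 (1-indexed).
Height = floor(log2(n)) = floor(log2(2971495)) = 21
Check: 2^21 = 2097152 <= 2971495 < 4194304 = 2^22


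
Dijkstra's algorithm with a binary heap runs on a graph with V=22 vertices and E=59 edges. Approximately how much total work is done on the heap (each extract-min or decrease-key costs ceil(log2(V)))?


Dijkstra with a binary heap: each vertex is extracted once, each edge may relax once.
Each heap operation costs O(log V).
V + E = 22 + 59 = 81
ceil(log2(22)) = 5 (since 2^4 = 16 < 22 <= 32 = 2^5)
Total heap work = (V+E) * ceil(log2(V)) = 81 * 5 = 405


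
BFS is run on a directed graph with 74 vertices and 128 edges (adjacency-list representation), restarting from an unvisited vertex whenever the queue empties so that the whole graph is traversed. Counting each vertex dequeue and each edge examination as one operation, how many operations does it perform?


A full BFS traversal dequeues each vertex exactly once and examines each directed edge exactly once.
V = 74 (vertex processing cost)
E = 128 (edge examination cost)
Total operations proportional to V + E = 74 + 128 = 202


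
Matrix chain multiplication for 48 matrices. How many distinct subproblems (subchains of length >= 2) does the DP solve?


Subproblems are indexed by (i, j) where i < j.
Number of such pairs = n*(n-1)/2
= 48 * 47 / 2
= 1128


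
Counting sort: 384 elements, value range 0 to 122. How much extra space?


n = 384 (output array)
k = 123 (count array for 123 distinct values)
Extra space = 384 + 123 = 507


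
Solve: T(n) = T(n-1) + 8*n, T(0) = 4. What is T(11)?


Expanding the recurrence:
T(11) = T(10) + 8*11
       = T(9) + 8*10 + 8*11
       ...
       = T(0) + 8*(1 + 2 + ... + 11)
       = 4 + 8 * 11*12/2
       = 4 + 8 * 66
       = 4 + 528 = 532


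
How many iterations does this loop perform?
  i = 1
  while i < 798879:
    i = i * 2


The loop variable doubles each iteration:
i = 1 -> 2 -> 4 -> 8 -> 16 -> 32 -> 64 -> 128 -> 256 -> 512 -> 1024 -> 2048 -> 4096 -> 8192 -> 16384 -> 32768 -> 65536 -> 131072 -> 262144 -> 524288 -> 1048576 (stop, 1048576 >= 798879)
Number of doublings = ceil(log2(798879)) = 20


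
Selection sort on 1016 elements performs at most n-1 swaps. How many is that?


Each of the 1015 passes places one element in its final position.
Pass 1: swap minimum into position 0
Pass 2: swap minimum of remaining into position 1
...
Pass 1015: last two elements, one swap
Maximum swaps = 1016 - 1 = 1015


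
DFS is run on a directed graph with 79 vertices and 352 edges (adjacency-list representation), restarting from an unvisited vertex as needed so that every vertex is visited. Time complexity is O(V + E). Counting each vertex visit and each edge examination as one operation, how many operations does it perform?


A full DFS traversal processes each vertex exactly once (push/pop on stack).
Each directed edge is examined once.
V = 79, E = 352
V + E = 431


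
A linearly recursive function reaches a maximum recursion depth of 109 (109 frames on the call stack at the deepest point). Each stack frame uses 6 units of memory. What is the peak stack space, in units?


Maximum recursion depth = 109 frames
Memory per frame = 6 units
Total stack space = depth * frame_size
= 109 * 6 = 654


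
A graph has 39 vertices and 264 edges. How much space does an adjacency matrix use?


Adjacency matrix: V x V grid of entries
Space = V^2 = 39^2 = 39 * 39 = 1521


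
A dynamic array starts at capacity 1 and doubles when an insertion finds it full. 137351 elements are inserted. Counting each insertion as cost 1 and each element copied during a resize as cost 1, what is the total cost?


n = 137351
Insertion costs: 137351
Resizes copy 1, 2, 4, ... up to the largest power of 2 that is <= n-1 = 137350, i.e. 131072.
Copy costs = 1 + 2 + 4 + 8 + 16 + 32 + 64 + 128 + 256 + 512 + 1024 + 2048 + 4096 + 8192 + 16384 + 32768 + 65536 + 131072 = 262143
Total = 137351 + 262143 = 399494
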